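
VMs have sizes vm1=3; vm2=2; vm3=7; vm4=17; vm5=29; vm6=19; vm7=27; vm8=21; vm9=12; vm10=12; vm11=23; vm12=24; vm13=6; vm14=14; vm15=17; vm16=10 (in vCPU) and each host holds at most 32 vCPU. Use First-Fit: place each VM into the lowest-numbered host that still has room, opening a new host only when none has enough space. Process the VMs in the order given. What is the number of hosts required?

9

Put vm1 (3 vCPU) in host 1; 29 vCPU remain.
Put vm2 (2 vCPU) in host 1; 27 vCPU remain.
Put vm3 (7 vCPU) in host 1; 20 vCPU remain.
Put vm4 (17 vCPU) in host 1; 3 vCPU remain.
Put vm5 (29 vCPU) in host 2; 3 vCPU remain.
Put vm6 (19 vCPU) in host 3; 13 vCPU remain.
Put vm7 (27 vCPU) in host 4; 5 vCPU remain.
Put vm8 (21 vCPU) in host 5; 11 vCPU remain.
Put vm9 (12 vCPU) in host 3; 1 vCPU remain.
Put vm10 (12 vCPU) in host 6; 20 vCPU remain.
Put vm11 (23 vCPU) in host 7; 9 vCPU remain.
Put vm12 (24 vCPU) in host 8; 8 vCPU remain.
Put vm13 (6 vCPU) in host 5; 5 vCPU remain.
Put vm14 (14 vCPU) in host 6; 6 vCPU remain.
Put vm15 (17 vCPU) in host 9; 15 vCPU remain.
Put vm16 (10 vCPU) in host 9; 5 vCPU remain.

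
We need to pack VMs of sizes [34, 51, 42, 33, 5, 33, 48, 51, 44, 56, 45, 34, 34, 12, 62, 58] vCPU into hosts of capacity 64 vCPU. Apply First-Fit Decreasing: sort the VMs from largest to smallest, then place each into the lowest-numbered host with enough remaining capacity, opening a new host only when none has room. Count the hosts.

14 hosts

Sorted descending: 62, 58, 56, 51, 51, 48, 45, 44, 42, 34, 34, 34, 33, 33, 12, 5.
Put 62 vCPU in host 1; 2 vCPU remain.
Put 58 vCPU in host 2; 6 vCPU remain.
Put 56 vCPU in host 3; 8 vCPU remain.
Put 51 vCPU in host 4; 13 vCPU remain.
Put 51 vCPU in host 5; 13 vCPU remain.
Put 48 vCPU in host 6; 16 vCPU remain.
Put 45 vCPU in host 7; 19 vCPU remain.
Put 44 vCPU in host 8; 20 vCPU remain.
Put 42 vCPU in host 9; 22 vCPU remain.
Put 34 vCPU in host 10; 30 vCPU remain.
Put 34 vCPU in host 11; 30 vCPU remain.
Put 34 vCPU in host 12; 30 vCPU remain.
Put 33 vCPU in host 13; 31 vCPU remain.
Put 33 vCPU in host 14; 31 vCPU remain.
Put 12 vCPU in host 4; 1 vCPU remain.
Put 5 vCPU in host 2; 1 vCPU remain.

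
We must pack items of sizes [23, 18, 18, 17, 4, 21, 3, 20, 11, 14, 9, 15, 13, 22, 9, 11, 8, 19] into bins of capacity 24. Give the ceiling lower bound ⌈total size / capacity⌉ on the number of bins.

Total size = 23 + 18 + 18 + 17 + 4 + 21 + 3 + 20 + 11 + 14 + 9 + 15 + 13 + 22 + 9 + 11 + 8 + 19 = 255.
⌈255 / 24⌉ = 11.

11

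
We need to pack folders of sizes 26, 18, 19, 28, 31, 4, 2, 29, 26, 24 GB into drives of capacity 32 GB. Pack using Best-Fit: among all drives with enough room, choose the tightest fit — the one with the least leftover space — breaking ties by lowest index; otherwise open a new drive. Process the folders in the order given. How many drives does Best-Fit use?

26 GB → drive 1 (remaining 6 GB)
18 GB → drive 2 (remaining 14 GB)
19 GB → drive 3 (remaining 13 GB)
28 GB → drive 4 (remaining 4 GB)
31 GB → drive 5 (remaining 1 GB)
4 GB → drive 4 (remaining 0 GB)
2 GB → drive 1 (remaining 4 GB)
29 GB → drive 6 (remaining 3 GB)
26 GB → drive 7 (remaining 6 GB)
24 GB → drive 8 (remaining 8 GB)
Final drives: [26,2] [18] [19] [28,4] [31] [29] [26] [24].

8 drives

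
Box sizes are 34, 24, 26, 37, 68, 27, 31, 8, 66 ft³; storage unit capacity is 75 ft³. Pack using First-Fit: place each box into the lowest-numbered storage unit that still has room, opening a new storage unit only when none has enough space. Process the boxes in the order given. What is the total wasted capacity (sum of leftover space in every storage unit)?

54

storage unit 1: place 34 ft³, 41 ft³ left
storage unit 1: place 24 ft³, 17 ft³ left
storage unit 2: place 26 ft³, 49 ft³ left
storage unit 2: place 37 ft³, 12 ft³ left
storage unit 3: place 68 ft³, 7 ft³ left
storage unit 4: place 27 ft³, 48 ft³ left
storage unit 4: place 31 ft³, 17 ft³ left
storage unit 1: place 8 ft³, 9 ft³ left
storage unit 5: place 66 ft³, 9 ft³ left
5 storage units × 75 ft³ = 375 ft³; used 321 ft³; unused 54 ft³.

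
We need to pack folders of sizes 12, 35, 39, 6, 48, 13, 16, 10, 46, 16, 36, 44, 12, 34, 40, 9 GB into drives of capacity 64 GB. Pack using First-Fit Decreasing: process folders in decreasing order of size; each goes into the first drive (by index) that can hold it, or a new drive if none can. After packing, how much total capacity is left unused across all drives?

Sorted descending: 48, 46, 44, 40, 39, 36, 35, 34, 16, 16, 13, 12, 12, 10, 9, 6.
48 GB → drive 1 (remaining 16 GB)
46 GB → drive 2 (remaining 18 GB)
44 GB → drive 3 (remaining 20 GB)
40 GB → drive 4 (remaining 24 GB)
39 GB → drive 5 (remaining 25 GB)
36 GB → drive 6 (remaining 28 GB)
35 GB → drive 7 (remaining 29 GB)
34 GB → drive 8 (remaining 30 GB)
16 GB → drive 1 (remaining 0 GB)
16 GB → drive 2 (remaining 2 GB)
13 GB → drive 3 (remaining 7 GB)
12 GB → drive 4 (remaining 12 GB)
12 GB → drive 4 (remaining 0 GB)
10 GB → drive 5 (remaining 15 GB)
9 GB → drive 5 (remaining 6 GB)
6 GB → drive 3 (remaining 1 GB)
8 drives × 64 GB = 512 GB; used 416 GB; unused 96 GB.

96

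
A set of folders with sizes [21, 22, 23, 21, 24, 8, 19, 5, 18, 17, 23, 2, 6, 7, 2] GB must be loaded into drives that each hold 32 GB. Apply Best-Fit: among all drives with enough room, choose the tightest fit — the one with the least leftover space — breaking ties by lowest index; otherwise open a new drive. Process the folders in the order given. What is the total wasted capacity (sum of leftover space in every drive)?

21 GB → drive 1 (remaining 11 GB)
22 GB → drive 2 (remaining 10 GB)
23 GB → drive 3 (remaining 9 GB)
21 GB → drive 4 (remaining 11 GB)
24 GB → drive 5 (remaining 8 GB)
8 GB → drive 5 (remaining 0 GB)
19 GB → drive 6 (remaining 13 GB)
5 GB → drive 3 (remaining 4 GB)
18 GB → drive 7 (remaining 14 GB)
17 GB → drive 8 (remaining 15 GB)
23 GB → drive 9 (remaining 9 GB)
2 GB → drive 3 (remaining 2 GB)
6 GB → drive 9 (remaining 3 GB)
7 GB → drive 2 (remaining 3 GB)
2 GB → drive 3 (remaining 0 GB)
9 drives × 32 GB = 288 GB; used 218 GB; unused 70 GB.

70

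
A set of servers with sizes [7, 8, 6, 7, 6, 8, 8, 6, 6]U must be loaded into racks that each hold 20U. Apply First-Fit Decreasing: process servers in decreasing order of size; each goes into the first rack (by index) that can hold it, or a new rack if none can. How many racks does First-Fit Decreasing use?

Sorted descending: 8, 8, 8, 7, 7, 6, 6, 6, 6.
rack 1: place 8U, 12U left
rack 1: place 8U, 4U left
rack 2: place 8U, 12U left
rack 2: place 7U, 5U left
rack 3: place 7U, 13U left
rack 3: place 6U, 7U left
rack 3: place 6U, 1U left
rack 4: place 6U, 14U left
rack 4: place 6U, 8U left

4 racks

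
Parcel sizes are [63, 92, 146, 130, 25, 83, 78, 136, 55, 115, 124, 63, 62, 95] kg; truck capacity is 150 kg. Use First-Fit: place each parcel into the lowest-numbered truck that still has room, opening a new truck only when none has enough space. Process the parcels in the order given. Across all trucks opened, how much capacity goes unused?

Put 63 kg in truck 1; 87 kg remain.
Put 92 kg in truck 2; 58 kg remain.
Put 146 kg in truck 3; 4 kg remain.
Put 130 kg in truck 4; 20 kg remain.
Put 25 kg in truck 1; 62 kg remain.
Put 83 kg in truck 5; 67 kg remain.
Put 78 kg in truck 6; 72 kg remain.
Put 136 kg in truck 7; 14 kg remain.
Put 55 kg in truck 1; 7 kg remain.
Put 115 kg in truck 8; 35 kg remain.
Put 124 kg in truck 9; 26 kg remain.
Put 63 kg in truck 5; 4 kg remain.
Put 62 kg in truck 6; 10 kg remain.
Put 95 kg in truck 10; 55 kg remain.
10 trucks × 150 kg = 1500 kg; used 1267 kg; unused 233 kg.

233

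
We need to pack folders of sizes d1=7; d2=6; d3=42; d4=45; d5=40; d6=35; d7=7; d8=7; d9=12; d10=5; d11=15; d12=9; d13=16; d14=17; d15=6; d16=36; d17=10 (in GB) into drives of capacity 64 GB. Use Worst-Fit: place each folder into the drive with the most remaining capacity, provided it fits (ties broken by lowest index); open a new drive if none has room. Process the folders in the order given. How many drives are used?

6

Put d1 (7 GB) in drive 1; 57 GB remain.
Put d2 (6 GB) in drive 1; 51 GB remain.
Put d3 (42 GB) in drive 1; 9 GB remain.
Put d4 (45 GB) in drive 2; 19 GB remain.
Put d5 (40 GB) in drive 3; 24 GB remain.
Put d6 (35 GB) in drive 4; 29 GB remain.
Put d7 (7 GB) in drive 4; 22 GB remain.
Put d8 (7 GB) in drive 3; 17 GB remain.
Put d9 (12 GB) in drive 4; 10 GB remain.
Put d10 (5 GB) in drive 2; 14 GB remain.
Put d11 (15 GB) in drive 3; 2 GB remain.
Put d12 (9 GB) in drive 2; 5 GB remain.
Put d13 (16 GB) in drive 5; 48 GB remain.
Put d14 (17 GB) in drive 5; 31 GB remain.
Put d15 (6 GB) in drive 5; 25 GB remain.
Put d16 (36 GB) in drive 6; 28 GB remain.
Put d17 (10 GB) in drive 6; 18 GB remain.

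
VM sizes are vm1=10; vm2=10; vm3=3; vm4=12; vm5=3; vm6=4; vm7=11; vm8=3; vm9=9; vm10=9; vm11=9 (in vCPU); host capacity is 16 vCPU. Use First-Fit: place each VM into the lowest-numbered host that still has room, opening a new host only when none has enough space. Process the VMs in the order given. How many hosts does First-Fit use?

7

Put vm1 (10 vCPU) in host 1; 6 vCPU remain.
Put vm2 (10 vCPU) in host 2; 6 vCPU remain.
Put vm3 (3 vCPU) in host 1; 3 vCPU remain.
Put vm4 (12 vCPU) in host 3; 4 vCPU remain.
Put vm5 (3 vCPU) in host 1; 0 vCPU remain.
Put vm6 (4 vCPU) in host 2; 2 vCPU remain.
Put vm7 (11 vCPU) in host 4; 5 vCPU remain.
Put vm8 (3 vCPU) in host 3; 1 vCPU remain.
Put vm9 (9 vCPU) in host 5; 7 vCPU remain.
Put vm10 (9 vCPU) in host 6; 7 vCPU remain.
Put vm11 (9 vCPU) in host 7; 7 vCPU remain.
Final hosts: [10,3,3] [10,4] [12,3] [11] [9] [9] [9].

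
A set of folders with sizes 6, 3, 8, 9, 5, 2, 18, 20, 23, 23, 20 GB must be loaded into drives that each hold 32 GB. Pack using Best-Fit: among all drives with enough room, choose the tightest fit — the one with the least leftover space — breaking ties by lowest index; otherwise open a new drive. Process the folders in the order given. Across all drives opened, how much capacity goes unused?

55

6 GB → drive 1 (remaining 26 GB)
3 GB → drive 1 (remaining 23 GB)
8 GB → drive 1 (remaining 15 GB)
9 GB → drive 1 (remaining 6 GB)
5 GB → drive 1 (remaining 1 GB)
2 GB → drive 2 (remaining 30 GB)
18 GB → drive 2 (remaining 12 GB)
20 GB → drive 3 (remaining 12 GB)
23 GB → drive 4 (remaining 9 GB)
23 GB → drive 5 (remaining 9 GB)
20 GB → drive 6 (remaining 12 GB)
6 drives × 32 GB = 192 GB; used 137 GB; unused 55 GB.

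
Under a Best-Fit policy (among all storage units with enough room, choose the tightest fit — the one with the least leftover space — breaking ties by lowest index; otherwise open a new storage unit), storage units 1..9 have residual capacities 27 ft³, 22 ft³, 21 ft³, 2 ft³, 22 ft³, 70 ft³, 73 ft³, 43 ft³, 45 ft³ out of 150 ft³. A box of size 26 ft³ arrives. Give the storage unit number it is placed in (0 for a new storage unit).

Storage units with room: storage unit 1 (27 ft³), storage unit 6 (70 ft³), storage unit 7 (73 ft³), storage unit 8 (43 ft³), storage unit 9 (45 ft³).
Tightest fit is storage unit 1 with 27 ft³ free.

1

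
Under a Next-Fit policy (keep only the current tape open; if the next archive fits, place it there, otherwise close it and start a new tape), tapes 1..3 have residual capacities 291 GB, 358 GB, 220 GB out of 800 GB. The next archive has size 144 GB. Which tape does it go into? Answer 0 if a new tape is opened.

3

Next-Fit only looks at tape 3, which has 220 GB free.
144 GB fits there.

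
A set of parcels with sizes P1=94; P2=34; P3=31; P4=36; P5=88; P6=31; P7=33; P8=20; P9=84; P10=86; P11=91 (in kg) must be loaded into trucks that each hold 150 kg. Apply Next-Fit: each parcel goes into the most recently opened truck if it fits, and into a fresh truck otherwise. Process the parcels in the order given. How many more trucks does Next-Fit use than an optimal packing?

1

Next-Fit: [94,34] [31,36] [88,31] [33,20,84] [86] [91] → 6 trucks.
Total size 628 kg; any packing needs at least ⌈628/150⌉ = 5 trucks.
An optimal packing achieves that bound: [94,36,20] [91,34] [88,33] [86,31,31] [84] → 5 trucks.
Excess: 6 − 5 = 1.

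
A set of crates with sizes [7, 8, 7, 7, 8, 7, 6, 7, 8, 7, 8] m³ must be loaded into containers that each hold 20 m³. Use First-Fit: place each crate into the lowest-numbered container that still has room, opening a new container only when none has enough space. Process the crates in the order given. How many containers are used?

Put 7 m³ in container 1; 13 m³ remain.
Put 8 m³ in container 1; 5 m³ remain.
Put 7 m³ in container 2; 13 m³ remain.
Put 7 m³ in container 2; 6 m³ remain.
Put 8 m³ in container 3; 12 m³ remain.
Put 7 m³ in container 3; 5 m³ remain.
Put 6 m³ in container 2; 0 m³ remain.
Put 7 m³ in container 4; 13 m³ remain.
Put 8 m³ in container 4; 5 m³ remain.
Put 7 m³ in container 5; 13 m³ remain.
Put 8 m³ in container 5; 5 m³ remain.
Final containers: [7,8] [7,7,6] [8,7] [7,8] [7,8].

5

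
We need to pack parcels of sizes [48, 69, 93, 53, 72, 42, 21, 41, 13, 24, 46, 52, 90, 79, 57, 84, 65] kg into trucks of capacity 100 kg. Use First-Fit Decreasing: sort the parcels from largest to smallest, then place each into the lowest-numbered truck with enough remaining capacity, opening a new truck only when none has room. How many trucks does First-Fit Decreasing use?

11

Sorted descending: 93, 90, 84, 79, 72, 69, 65, 57, 53, 52, 48, 46, 42, 41, 24, 21, 13.
93 kg → truck 1 (remaining 7 kg)
90 kg → truck 2 (remaining 10 kg)
84 kg → truck 3 (remaining 16 kg)
79 kg → truck 4 (remaining 21 kg)
72 kg → truck 5 (remaining 28 kg)
69 kg → truck 6 (remaining 31 kg)
65 kg → truck 7 (remaining 35 kg)
57 kg → truck 8 (remaining 43 kg)
53 kg → truck 9 (remaining 47 kg)
52 kg → truck 10 (remaining 48 kg)
48 kg → truck 10 (remaining 0 kg)
46 kg → truck 9 (remaining 1 kg)
42 kg → truck 8 (remaining 1 kg)
41 kg → truck 11 (remaining 59 kg)
24 kg → truck 5 (remaining 4 kg)
21 kg → truck 4 (remaining 0 kg)
13 kg → truck 3 (remaining 3 kg)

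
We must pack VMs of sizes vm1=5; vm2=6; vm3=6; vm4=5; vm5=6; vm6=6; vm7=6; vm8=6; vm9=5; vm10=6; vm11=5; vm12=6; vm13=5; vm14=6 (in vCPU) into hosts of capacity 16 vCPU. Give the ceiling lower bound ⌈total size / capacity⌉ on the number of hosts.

Total size = 5 + 6 + 6 + 5 + 6 + 6 + 6 + 6 + 5 + 6 + 5 + 6 + 5 + 6 = 79 vCPU.
⌈79 / 16⌉ = 5.

5 hosts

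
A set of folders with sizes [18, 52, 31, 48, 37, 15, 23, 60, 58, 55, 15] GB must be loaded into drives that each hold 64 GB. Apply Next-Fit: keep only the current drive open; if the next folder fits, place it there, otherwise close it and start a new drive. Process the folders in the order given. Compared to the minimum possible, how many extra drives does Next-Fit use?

Next-Fit: [18] [52] [31] [48] [37,15] [23] [60] [58] [55] [15] → 10 drives.
Total size 412 GB; any packing needs at least ⌈412/64⌉ = 7 drives.
An optimal packing achieves that bound: [60] [58] [55] [52] [48,15] [37,23] [31,18,15] → 7 drives.
Excess: 10 − 7 = 3.

3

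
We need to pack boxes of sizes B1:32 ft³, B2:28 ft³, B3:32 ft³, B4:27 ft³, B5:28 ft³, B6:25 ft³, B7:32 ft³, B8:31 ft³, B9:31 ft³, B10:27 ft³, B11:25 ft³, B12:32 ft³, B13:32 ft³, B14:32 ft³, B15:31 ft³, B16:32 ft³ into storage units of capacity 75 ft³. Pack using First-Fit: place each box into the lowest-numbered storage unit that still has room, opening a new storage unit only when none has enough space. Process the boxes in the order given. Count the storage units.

8

Put B1 (32 ft³) in storage unit 1; 43 ft³ remain.
Put B2 (28 ft³) in storage unit 1; 15 ft³ remain.
Put B3 (32 ft³) in storage unit 2; 43 ft³ remain.
Put B4 (27 ft³) in storage unit 2; 16 ft³ remain.
Put B5 (28 ft³) in storage unit 3; 47 ft³ remain.
Put B6 (25 ft³) in storage unit 3; 22 ft³ remain.
Put B7 (32 ft³) in storage unit 4; 43 ft³ remain.
Put B8 (31 ft³) in storage unit 4; 12 ft³ remain.
Put B9 (31 ft³) in storage unit 5; 44 ft³ remain.
Put B10 (27 ft³) in storage unit 5; 17 ft³ remain.
Put B11 (25 ft³) in storage unit 6; 50 ft³ remain.
Put B12 (32 ft³) in storage unit 6; 18 ft³ remain.
Put B13 (32 ft³) in storage unit 7; 43 ft³ remain.
Put B14 (32 ft³) in storage unit 7; 11 ft³ remain.
Put B15 (31 ft³) in storage unit 8; 44 ft³ remain.
Put B16 (32 ft³) in storage unit 8; 12 ft³ remain.
Final storage units: [32,28] [32,27] [28,25] [32,31] [31,27] [25,32] [32,32] [31,32].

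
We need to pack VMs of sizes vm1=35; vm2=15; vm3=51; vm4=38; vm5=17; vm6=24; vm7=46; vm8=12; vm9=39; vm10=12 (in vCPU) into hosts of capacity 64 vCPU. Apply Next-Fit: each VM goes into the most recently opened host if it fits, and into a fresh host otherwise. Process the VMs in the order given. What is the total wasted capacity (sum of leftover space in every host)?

Put vm1 (35 vCPU) in host 1; 29 vCPU remain.
Put vm2 (15 vCPU) in host 1; 14 vCPU remain.
Put vm3 (51 vCPU) in host 2; 13 vCPU remain.
Put vm4 (38 vCPU) in host 3; 26 vCPU remain.
Put vm5 (17 vCPU) in host 3; 9 vCPU remain.
Put vm6 (24 vCPU) in host 4; 40 vCPU remain.
Put vm7 (46 vCPU) in host 5; 18 vCPU remain.
Put vm8 (12 vCPU) in host 5; 6 vCPU remain.
Put vm9 (39 vCPU) in host 6; 25 vCPU remain.
Put vm10 (12 vCPU) in host 6; 13 vCPU remain.
6 hosts × 64 vCPU = 384 vCPU; used 289 vCPU; unused 95 vCPU.

95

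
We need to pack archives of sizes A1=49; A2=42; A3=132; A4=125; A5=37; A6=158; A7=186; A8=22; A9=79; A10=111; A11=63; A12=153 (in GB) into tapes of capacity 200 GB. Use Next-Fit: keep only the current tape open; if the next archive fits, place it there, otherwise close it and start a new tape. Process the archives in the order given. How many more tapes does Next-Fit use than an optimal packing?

Next-Fit: [49,42] [132] [125,37] [158] [186] [22,79] [111,63] [153] → 8 tapes.
Total size 1157 GB; any packing needs at least ⌈1157/200⌉ = 6 tapes.
An optimal packing achieves that bound: [186] [158,42] [153,37] [132,63] [125,49,22] [111,79] → 6 tapes.
Excess: 8 − 6 = 2.

2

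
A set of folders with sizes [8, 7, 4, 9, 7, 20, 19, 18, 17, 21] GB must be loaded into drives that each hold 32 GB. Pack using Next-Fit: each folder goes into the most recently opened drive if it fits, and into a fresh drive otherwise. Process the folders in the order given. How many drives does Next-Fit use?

Put 8 GB in drive 1; 24 GB remain.
Put 7 GB in drive 1; 17 GB remain.
Put 4 GB in drive 1; 13 GB remain.
Put 9 GB in drive 1; 4 GB remain.
Put 7 GB in drive 2; 25 GB remain.
Put 20 GB in drive 2; 5 GB remain.
Put 19 GB in drive 3; 13 GB remain.
Put 18 GB in drive 4; 14 GB remain.
Put 17 GB in drive 5; 15 GB remain.
Put 21 GB in drive 6; 11 GB remain.

6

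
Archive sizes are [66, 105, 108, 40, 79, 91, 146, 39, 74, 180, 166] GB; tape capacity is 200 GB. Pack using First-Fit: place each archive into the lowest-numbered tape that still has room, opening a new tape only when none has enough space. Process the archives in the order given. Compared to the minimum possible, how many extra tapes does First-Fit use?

First-Fit: [66,105] [108,40,39] [79,91] [146] [74] [180] [166] → 7 tapes.
Total size 1094 GB; any packing needs at least ⌈1094/200⌉ = 6 tapes.
An optimal packing achieves that bound: [180] [166] [146,40] [108,91] [105,79] [74,66,39] → 6 tapes.
Excess: 7 − 6 = 1.

1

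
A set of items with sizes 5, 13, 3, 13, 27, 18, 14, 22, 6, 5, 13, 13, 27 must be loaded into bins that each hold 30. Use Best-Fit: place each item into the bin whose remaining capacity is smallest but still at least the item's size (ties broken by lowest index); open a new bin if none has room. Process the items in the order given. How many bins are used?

bin 1: place 5, 25 left
bin 1: place 13, 12 left
bin 1: place 3, 9 left
bin 2: place 13, 17 left
bin 3: place 27, 3 left
bin 4: place 18, 12 left
bin 2: place 14, 3 left
bin 5: place 22, 8 left
bin 5: place 6, 2 left
bin 1: place 5, 4 left
bin 6: place 13, 17 left
bin 6: place 13, 4 left
bin 7: place 27, 3 left

7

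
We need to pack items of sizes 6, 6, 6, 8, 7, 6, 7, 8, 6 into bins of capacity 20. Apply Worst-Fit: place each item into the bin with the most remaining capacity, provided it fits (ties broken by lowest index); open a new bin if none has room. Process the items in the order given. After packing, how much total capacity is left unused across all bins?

6 → bin 1 (remaining 14)
6 → bin 1 (remaining 8)
6 → bin 1 (remaining 2)
8 → bin 2 (remaining 12)
7 → bin 2 (remaining 5)
6 → bin 3 (remaining 14)
7 → bin 3 (remaining 7)
8 → bin 4 (remaining 12)
6 → bin 4 (remaining 6)
4 bins × 20 = 80; used 60; unused 20.

20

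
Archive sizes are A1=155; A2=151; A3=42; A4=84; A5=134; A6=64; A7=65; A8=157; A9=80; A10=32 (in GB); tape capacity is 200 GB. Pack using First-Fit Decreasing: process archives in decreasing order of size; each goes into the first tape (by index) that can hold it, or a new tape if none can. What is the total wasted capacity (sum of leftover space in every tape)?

Sorted descending: 157, 155, 151, 134, 84, 80, 65, 64, 42, 32.
157 GB → tape 1 (remaining 43 GB)
155 GB → tape 2 (remaining 45 GB)
151 GB → tape 3 (remaining 49 GB)
134 GB → tape 4 (remaining 66 GB)
84 GB → tape 5 (remaining 116 GB)
80 GB → tape 5 (remaining 36 GB)
65 GB → tape 4 (remaining 1 GB)
64 GB → tape 6 (remaining 136 GB)
42 GB → tape 1 (remaining 1 GB)
32 GB → tape 2 (remaining 13 GB)
6 tapes × 200 GB = 1200 GB; used 964 GB; unused 236 GB.

236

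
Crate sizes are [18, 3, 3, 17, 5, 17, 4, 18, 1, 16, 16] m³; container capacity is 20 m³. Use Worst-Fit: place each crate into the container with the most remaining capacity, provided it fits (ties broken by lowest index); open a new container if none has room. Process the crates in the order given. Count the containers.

18 m³ → container 1 (remaining 2 m³)
3 m³ → container 2 (remaining 17 m³)
3 m³ → container 2 (remaining 14 m³)
17 m³ → container 3 (remaining 3 m³)
5 m³ → container 2 (remaining 9 m³)
17 m³ → container 4 (remaining 3 m³)
4 m³ → container 2 (remaining 5 m³)
18 m³ → container 5 (remaining 2 m³)
1 m³ → container 2 (remaining 4 m³)
16 m³ → container 6 (remaining 4 m³)
16 m³ → container 7 (remaining 4 m³)

7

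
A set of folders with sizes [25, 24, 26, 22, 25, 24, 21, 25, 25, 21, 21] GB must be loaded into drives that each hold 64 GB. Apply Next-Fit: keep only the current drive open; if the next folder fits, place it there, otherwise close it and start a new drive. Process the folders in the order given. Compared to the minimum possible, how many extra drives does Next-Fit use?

Next-Fit: [25,24] [26,22] [25,24] [21,25] [25,21] [21] → 6 drives.
Total size 259 GB; any packing needs at least ⌈259/64⌉ = 5 drives.
An optimal packing achieves that bound: [26,25] [25,25] [25,24] [24,22] [21,21,21] → 5 drives.
Excess: 6 − 5 = 1.

1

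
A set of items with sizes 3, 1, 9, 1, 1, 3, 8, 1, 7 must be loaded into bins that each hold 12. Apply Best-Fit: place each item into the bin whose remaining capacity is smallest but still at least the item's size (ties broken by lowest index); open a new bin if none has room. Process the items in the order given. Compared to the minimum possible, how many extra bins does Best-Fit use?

1

Best-Fit: [3,1,3] [9,1,1,1] [8] [7] → 4 bins.
Total size 34; any packing needs at least ⌈34/12⌉ = 3 bins.
An optimal packing achieves that bound: [9,3] [8,3,1] [7,1,1,1] → 3 bins.
Excess: 4 − 3 = 1.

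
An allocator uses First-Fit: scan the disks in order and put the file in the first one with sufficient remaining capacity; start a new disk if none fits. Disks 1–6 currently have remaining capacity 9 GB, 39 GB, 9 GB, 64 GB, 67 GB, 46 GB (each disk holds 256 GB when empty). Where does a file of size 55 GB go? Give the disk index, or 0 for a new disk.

4

Disks with room: disk 4 (64 GB), disk 5 (67 GB).
The first with room is disk 4.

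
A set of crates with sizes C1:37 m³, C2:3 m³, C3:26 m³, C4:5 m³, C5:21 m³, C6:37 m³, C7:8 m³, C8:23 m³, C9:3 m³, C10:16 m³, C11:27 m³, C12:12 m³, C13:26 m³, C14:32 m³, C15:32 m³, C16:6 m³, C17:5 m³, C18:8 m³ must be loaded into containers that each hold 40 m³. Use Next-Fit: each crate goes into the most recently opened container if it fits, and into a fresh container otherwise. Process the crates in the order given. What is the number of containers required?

Put C1 (37 m³) in container 1; 3 m³ remain.
Put C2 (3 m³) in container 1; 0 m³ remain.
Put C3 (26 m³) in container 2; 14 m³ remain.
Put C4 (5 m³) in container 2; 9 m³ remain.
Put C5 (21 m³) in container 3; 19 m³ remain.
Put C6 (37 m³) in container 4; 3 m³ remain.
Put C7 (8 m³) in container 5; 32 m³ remain.
Put C8 (23 m³) in container 5; 9 m³ remain.
Put C9 (3 m³) in container 5; 6 m³ remain.
Put C10 (16 m³) in container 6; 24 m³ remain.
Put C11 (27 m³) in container 7; 13 m³ remain.
Put C12 (12 m³) in container 7; 1 m³ remain.
Put C13 (26 m³) in container 8; 14 m³ remain.
Put C14 (32 m³) in container 9; 8 m³ remain.
Put C15 (32 m³) in container 10; 8 m³ remain.
Put C16 (6 m³) in container 10; 2 m³ remain.
Put C17 (5 m³) in container 11; 35 m³ remain.
Put C18 (8 m³) in container 11; 27 m³ remain.

11 containers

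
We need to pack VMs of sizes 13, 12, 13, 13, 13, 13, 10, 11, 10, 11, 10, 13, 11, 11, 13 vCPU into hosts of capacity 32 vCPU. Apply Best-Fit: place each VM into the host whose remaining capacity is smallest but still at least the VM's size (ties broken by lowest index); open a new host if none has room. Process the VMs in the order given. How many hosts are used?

13 vCPU → host 1 (remaining 19 vCPU)
12 vCPU → host 1 (remaining 7 vCPU)
13 vCPU → host 2 (remaining 19 vCPU)
13 vCPU → host 2 (remaining 6 vCPU)
13 vCPU → host 3 (remaining 19 vCPU)
13 vCPU → host 3 (remaining 6 vCPU)
10 vCPU → host 4 (remaining 22 vCPU)
11 vCPU → host 4 (remaining 11 vCPU)
10 vCPU → host 4 (remaining 1 vCPU)
11 vCPU → host 5 (remaining 21 vCPU)
10 vCPU → host 5 (remaining 11 vCPU)
13 vCPU → host 6 (remaining 19 vCPU)
11 vCPU → host 5 (remaining 0 vCPU)
11 vCPU → host 6 (remaining 8 vCPU)
13 vCPU → host 7 (remaining 19 vCPU)

7 hosts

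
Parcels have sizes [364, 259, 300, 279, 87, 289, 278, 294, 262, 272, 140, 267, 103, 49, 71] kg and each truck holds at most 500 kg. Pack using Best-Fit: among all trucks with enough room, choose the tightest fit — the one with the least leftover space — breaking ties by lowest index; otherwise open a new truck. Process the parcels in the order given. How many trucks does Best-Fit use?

truck 1: place 364 kg, 136 kg left
truck 2: place 259 kg, 241 kg left
truck 3: place 300 kg, 200 kg left
truck 4: place 279 kg, 221 kg left
truck 1: place 87 kg, 49 kg left
truck 5: place 289 kg, 211 kg left
truck 6: place 278 kg, 222 kg left
truck 7: place 294 kg, 206 kg left
truck 8: place 262 kg, 238 kg left
truck 9: place 272 kg, 228 kg left
truck 3: place 140 kg, 60 kg left
truck 10: place 267 kg, 233 kg left
truck 7: place 103 kg, 103 kg left
truck 1: place 49 kg, 0 kg left
truck 7: place 71 kg, 32 kg left

10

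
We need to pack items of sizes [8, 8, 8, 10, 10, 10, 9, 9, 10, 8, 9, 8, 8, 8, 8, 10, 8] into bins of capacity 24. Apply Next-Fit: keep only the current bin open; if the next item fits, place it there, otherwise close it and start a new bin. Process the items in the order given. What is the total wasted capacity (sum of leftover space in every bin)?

43

bin 1: place 8, 16 left
bin 1: place 8, 8 left
bin 1: place 8, 0 left
bin 2: place 10, 14 left
bin 2: place 10, 4 left
bin 3: place 10, 14 left
bin 3: place 9, 5 left
bin 4: place 9, 15 left
bin 4: place 10, 5 left
bin 5: place 8, 16 left
bin 5: place 9, 7 left
bin 6: place 8, 16 left
bin 6: place 8, 8 left
bin 6: place 8, 0 left
bin 7: place 8, 16 left
bin 7: place 10, 6 left
bin 8: place 8, 16 left
8 bins × 24 = 192; used 149; unused 43.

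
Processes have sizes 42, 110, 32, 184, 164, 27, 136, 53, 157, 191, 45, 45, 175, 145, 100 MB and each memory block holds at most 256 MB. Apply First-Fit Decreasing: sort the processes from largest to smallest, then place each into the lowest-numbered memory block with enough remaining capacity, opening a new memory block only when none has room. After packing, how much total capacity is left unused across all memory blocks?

186

Sorted descending: 191, 184, 175, 164, 157, 145, 136, 110, 100, 53, 45, 45, 42, 32, 27.
memory block 1: place 191 MB, 65 MB left
memory block 2: place 184 MB, 72 MB left
memory block 3: place 175 MB, 81 MB left
memory block 4: place 164 MB, 92 MB left
memory block 5: place 157 MB, 99 MB left
memory block 6: place 145 MB, 111 MB left
memory block 7: place 136 MB, 120 MB left
memory block 6: place 110 MB, 1 MB left
memory block 7: place 100 MB, 20 MB left
memory block 1: place 53 MB, 12 MB left
memory block 2: place 45 MB, 27 MB left
memory block 3: place 45 MB, 36 MB left
memory block 4: place 42 MB, 50 MB left
memory block 3: place 32 MB, 4 MB left
memory block 2: place 27 MB, 0 MB left
7 memory blocks × 256 MB = 1792 MB; used 1606 MB; unused 186 MB.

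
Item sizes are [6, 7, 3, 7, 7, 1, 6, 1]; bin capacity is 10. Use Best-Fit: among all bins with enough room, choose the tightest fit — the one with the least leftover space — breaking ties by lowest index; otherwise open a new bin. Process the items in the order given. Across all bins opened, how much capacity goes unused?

12

Put 6 in bin 1; 4 remain.
Put 7 in bin 2; 3 remain.
Put 3 in bin 2; 0 remain.
Put 7 in bin 3; 3 remain.
Put 7 in bin 4; 3 remain.
Put 1 in bin 3; 2 remain.
Put 6 in bin 5; 4 remain.
Put 1 in bin 3; 1 remain.
5 bins × 10 = 50; used 38; unused 12.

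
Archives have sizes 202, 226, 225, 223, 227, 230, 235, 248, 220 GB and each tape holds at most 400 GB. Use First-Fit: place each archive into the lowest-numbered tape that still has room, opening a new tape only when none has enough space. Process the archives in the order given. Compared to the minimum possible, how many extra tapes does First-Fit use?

0

First-Fit: [202] [226] [225] [223] [227] [230] [235] [248] [220] → 9 tapes.
9 archives exceed 200 GB (half the capacity), and no two of those can share a tape, so at least 9 tapes are needed.
So 9 is already optimal.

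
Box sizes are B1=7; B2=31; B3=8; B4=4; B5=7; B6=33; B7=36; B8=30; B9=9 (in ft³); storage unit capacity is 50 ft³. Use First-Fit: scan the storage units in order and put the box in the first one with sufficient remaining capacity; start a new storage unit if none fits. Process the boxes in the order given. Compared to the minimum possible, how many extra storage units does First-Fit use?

0

First-Fit: [7,31,8,4] [7,33,9] [36] [30] → 4 storage units.
Total size 165 ft³; any packing needs at least ⌈165/50⌉ = 4 storage units.
So 4 is already optimal.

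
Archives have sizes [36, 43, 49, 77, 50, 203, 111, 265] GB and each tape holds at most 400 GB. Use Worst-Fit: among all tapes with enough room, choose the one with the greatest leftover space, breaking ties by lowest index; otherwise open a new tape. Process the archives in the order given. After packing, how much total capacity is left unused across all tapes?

366

36 GB → tape 1 (remaining 364 GB)
43 GB → tape 1 (remaining 321 GB)
49 GB → tape 1 (remaining 272 GB)
77 GB → tape 1 (remaining 195 GB)
50 GB → tape 1 (remaining 145 GB)
203 GB → tape 2 (remaining 197 GB)
111 GB → tape 2 (remaining 86 GB)
265 GB → tape 3 (remaining 135 GB)
3 tapes × 400 GB = 1200 GB; used 834 GB; unused 366 GB.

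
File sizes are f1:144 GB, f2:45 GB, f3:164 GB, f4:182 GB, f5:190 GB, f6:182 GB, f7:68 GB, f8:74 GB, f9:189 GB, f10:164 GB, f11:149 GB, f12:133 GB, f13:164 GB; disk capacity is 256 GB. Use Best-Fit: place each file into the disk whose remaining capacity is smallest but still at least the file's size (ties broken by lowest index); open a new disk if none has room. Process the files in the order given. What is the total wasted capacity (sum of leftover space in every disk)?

disk 1: place f1 (144 GB), 112 GB left
disk 1: place f2 (45 GB), 67 GB left
disk 2: place f3 (164 GB), 92 GB left
disk 3: place f4 (182 GB), 74 GB left
disk 4: place f5 (190 GB), 66 GB left
disk 5: place f6 (182 GB), 74 GB left
disk 3: place f7 (68 GB), 6 GB left
disk 5: place f8 (74 GB), 0 GB left
disk 6: place f9 (189 GB), 67 GB left
disk 7: place f10 (164 GB), 92 GB left
disk 8: place f11 (149 GB), 107 GB left
disk 9: place f12 (133 GB), 123 GB left
disk 10: place f13 (164 GB), 92 GB left
10 disks × 256 GB = 2560 GB; used 1848 GB; unused 712 GB.

712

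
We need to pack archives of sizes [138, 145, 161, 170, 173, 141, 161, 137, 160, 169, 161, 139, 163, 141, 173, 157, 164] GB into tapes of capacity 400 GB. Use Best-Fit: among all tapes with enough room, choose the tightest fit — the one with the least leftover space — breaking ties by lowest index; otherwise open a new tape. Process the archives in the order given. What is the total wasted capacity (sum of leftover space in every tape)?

947

tape 1: place 138 GB, 262 GB left
tape 1: place 145 GB, 117 GB left
tape 2: place 161 GB, 239 GB left
tape 2: place 170 GB, 69 GB left
tape 3: place 173 GB, 227 GB left
tape 3: place 141 GB, 86 GB left
tape 4: place 161 GB, 239 GB left
tape 4: place 137 GB, 102 GB left
tape 5: place 160 GB, 240 GB left
tape 5: place 169 GB, 71 GB left
tape 6: place 161 GB, 239 GB left
tape 6: place 139 GB, 100 GB left
tape 7: place 163 GB, 237 GB left
tape 7: place 141 GB, 96 GB left
tape 8: place 173 GB, 227 GB left
tape 8: place 157 GB, 70 GB left
tape 9: place 164 GB, 236 GB left
9 tapes × 400 GB = 3600 GB; used 2653 GB; unused 947 GB.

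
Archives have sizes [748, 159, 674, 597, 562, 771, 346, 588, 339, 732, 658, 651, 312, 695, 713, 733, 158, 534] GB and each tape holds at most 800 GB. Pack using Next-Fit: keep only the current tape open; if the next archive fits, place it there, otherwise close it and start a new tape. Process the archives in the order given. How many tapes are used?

tape 1: place 748 GB, 52 GB left
tape 2: place 159 GB, 641 GB left
tape 3: place 674 GB, 126 GB left
tape 4: place 597 GB, 203 GB left
tape 5: place 562 GB, 238 GB left
tape 6: place 771 GB, 29 GB left
tape 7: place 346 GB, 454 GB left
tape 8: place 588 GB, 212 GB left
tape 9: place 339 GB, 461 GB left
tape 10: place 732 GB, 68 GB left
tape 11: place 658 GB, 142 GB left
tape 12: place 651 GB, 149 GB left
tape 13: place 312 GB, 488 GB left
tape 14: place 695 GB, 105 GB left
tape 15: place 713 GB, 87 GB left
tape 16: place 733 GB, 67 GB left
tape 17: place 158 GB, 642 GB left
tape 17: place 534 GB, 108 GB left

17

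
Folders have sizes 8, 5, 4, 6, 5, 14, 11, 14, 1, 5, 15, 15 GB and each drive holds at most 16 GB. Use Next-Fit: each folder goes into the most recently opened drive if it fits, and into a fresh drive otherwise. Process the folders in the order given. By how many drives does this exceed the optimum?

1

Next-Fit: [8,5] [4,6,5] [14] [11] [14,1] [5] [15] [15] → 8 drives.
Total size 103 GB; any packing needs at least ⌈103/16⌉ = 7 drives.
An optimal packing achieves that bound: [15,1] [15] [14] [14] [11,5] [8,6] [5,5,4] → 7 drives.
Excess: 8 − 7 = 1.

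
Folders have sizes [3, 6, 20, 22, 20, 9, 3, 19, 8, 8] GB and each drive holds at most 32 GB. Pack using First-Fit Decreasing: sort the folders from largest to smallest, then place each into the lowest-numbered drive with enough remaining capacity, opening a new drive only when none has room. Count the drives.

Sorted descending: 22, 20, 20, 19, 9, 8, 8, 6, 3, 3.
22 GB → drive 1 (remaining 10 GB)
20 GB → drive 2 (remaining 12 GB)
20 GB → drive 3 (remaining 12 GB)
19 GB → drive 4 (remaining 13 GB)
9 GB → drive 1 (remaining 1 GB)
8 GB → drive 2 (remaining 4 GB)
8 GB → drive 3 (remaining 4 GB)
6 GB → drive 4 (remaining 7 GB)
3 GB → drive 2 (remaining 1 GB)
3 GB → drive 3 (remaining 1 GB)

4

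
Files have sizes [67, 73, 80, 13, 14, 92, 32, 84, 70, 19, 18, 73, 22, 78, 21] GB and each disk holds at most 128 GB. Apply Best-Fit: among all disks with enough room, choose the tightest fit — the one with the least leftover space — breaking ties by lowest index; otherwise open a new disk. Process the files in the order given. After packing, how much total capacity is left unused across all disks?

Put 67 GB in disk 1; 61 GB remain.
Put 73 GB in disk 2; 55 GB remain.
Put 80 GB in disk 3; 48 GB remain.
Put 13 GB in disk 3; 35 GB remain.
Put 14 GB in disk 3; 21 GB remain.
Put 92 GB in disk 4; 36 GB remain.
Put 32 GB in disk 4; 4 GB remain.
Put 84 GB in disk 5; 44 GB remain.
Put 70 GB in disk 6; 58 GB remain.
Put 19 GB in disk 3; 2 GB remain.
Put 18 GB in disk 5; 26 GB remain.
Put 73 GB in disk 7; 55 GB remain.
Put 22 GB in disk 5; 4 GB remain.
Put 78 GB in disk 8; 50 GB remain.
Put 21 GB in disk 8; 29 GB remain.
8 disks × 128 GB = 1024 GB; used 756 GB; unused 268 GB.

268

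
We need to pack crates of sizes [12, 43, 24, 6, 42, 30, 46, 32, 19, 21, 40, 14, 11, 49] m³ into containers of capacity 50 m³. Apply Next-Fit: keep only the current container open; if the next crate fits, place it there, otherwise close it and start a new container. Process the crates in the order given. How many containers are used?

11 containers

container 1: place 12 m³, 38 m³ left
container 2: place 43 m³, 7 m³ left
container 3: place 24 m³, 26 m³ left
container 3: place 6 m³, 20 m³ left
container 4: place 42 m³, 8 m³ left
container 5: place 30 m³, 20 m³ left
container 6: place 46 m³, 4 m³ left
container 7: place 32 m³, 18 m³ left
container 8: place 19 m³, 31 m³ left
container 8: place 21 m³, 10 m³ left
container 9: place 40 m³, 10 m³ left
container 10: place 14 m³, 36 m³ left
container 10: place 11 m³, 25 m³ left
container 11: place 49 m³, 1 m³ left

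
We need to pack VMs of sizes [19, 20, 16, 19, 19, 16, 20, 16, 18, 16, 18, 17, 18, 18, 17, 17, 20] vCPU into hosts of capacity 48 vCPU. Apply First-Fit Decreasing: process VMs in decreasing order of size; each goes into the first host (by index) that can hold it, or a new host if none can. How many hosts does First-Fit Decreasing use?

8

Sorted descending: 20, 20, 20, 19, 19, 19, 18, 18, 18, 18, 17, 17, 17, 16, 16, 16, 16.
Put 20 vCPU in host 1; 28 vCPU remain.
Put 20 vCPU in host 1; 8 vCPU remain.
Put 20 vCPU in host 2; 28 vCPU remain.
Put 19 vCPU in host 2; 9 vCPU remain.
Put 19 vCPU in host 3; 29 vCPU remain.
Put 19 vCPU in host 3; 10 vCPU remain.
Put 18 vCPU in host 4; 30 vCPU remain.
Put 18 vCPU in host 4; 12 vCPU remain.
Put 18 vCPU in host 5; 30 vCPU remain.
Put 18 vCPU in host 5; 12 vCPU remain.
Put 17 vCPU in host 6; 31 vCPU remain.
Put 17 vCPU in host 6; 14 vCPU remain.
Put 17 vCPU in host 7; 31 vCPU remain.
Put 16 vCPU in host 7; 15 vCPU remain.
Put 16 vCPU in host 8; 32 vCPU remain.
Put 16 vCPU in host 8; 16 vCPU remain.
Put 16 vCPU in host 8; 0 vCPU remain.
Final hosts: [20,20] [20,19] [19,19] [18,18] [18,18] [17,17] [17,16] [16,16,16].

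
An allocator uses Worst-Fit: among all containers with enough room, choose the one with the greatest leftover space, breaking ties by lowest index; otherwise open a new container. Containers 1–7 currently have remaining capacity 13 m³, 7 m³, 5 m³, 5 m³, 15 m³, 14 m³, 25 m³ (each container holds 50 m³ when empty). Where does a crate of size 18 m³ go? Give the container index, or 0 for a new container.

7

Containers with room: container 7 (25 m³).
Most room is container 7 with 25 m³ free.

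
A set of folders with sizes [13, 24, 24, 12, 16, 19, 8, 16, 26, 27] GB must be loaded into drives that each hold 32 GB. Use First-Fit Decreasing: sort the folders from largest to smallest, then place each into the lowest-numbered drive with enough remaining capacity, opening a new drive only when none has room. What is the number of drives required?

7 drives

Sorted descending: 27, 26, 24, 24, 19, 16, 16, 13, 12, 8.
27 GB → drive 1 (remaining 5 GB)
26 GB → drive 2 (remaining 6 GB)
24 GB → drive 3 (remaining 8 GB)
24 GB → drive 4 (remaining 8 GB)
19 GB → drive 5 (remaining 13 GB)
16 GB → drive 6 (remaining 16 GB)
16 GB → drive 6 (remaining 0 GB)
13 GB → drive 5 (remaining 0 GB)
12 GB → drive 7 (remaining 20 GB)
8 GB → drive 3 (remaining 0 GB)
Final drives: [27] [26] [24,8] [24] [19,13] [16,16] [12].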